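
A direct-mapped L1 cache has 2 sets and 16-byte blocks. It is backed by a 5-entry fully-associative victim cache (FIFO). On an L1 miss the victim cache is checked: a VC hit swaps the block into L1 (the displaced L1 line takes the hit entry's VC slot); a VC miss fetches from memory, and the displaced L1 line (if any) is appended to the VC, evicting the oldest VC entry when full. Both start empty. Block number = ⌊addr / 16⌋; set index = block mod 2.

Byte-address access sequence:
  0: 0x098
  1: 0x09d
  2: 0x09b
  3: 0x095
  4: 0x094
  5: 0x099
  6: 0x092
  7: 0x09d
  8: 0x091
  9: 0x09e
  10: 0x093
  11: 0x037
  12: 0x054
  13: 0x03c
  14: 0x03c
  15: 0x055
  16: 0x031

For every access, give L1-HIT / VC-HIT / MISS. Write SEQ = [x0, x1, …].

SEQ = [MISS, L1-HIT, L1-HIT, L1-HIT, L1-HIT, L1-HIT, L1-HIT, L1-HIT, L1-HIT, L1-HIT, L1-HIT, MISS, MISS, VC-HIT, L1-HIT, VC-HIT, VC-HIT]

#0 0x98→b9/s1 MISS; vc=[]
#1 0x9d→b9/s1 L1-HIT; vc=[]
#2 0x9b→b9/s1 L1-HIT; vc=[]
#3 0x95→b9/s1 L1-HIT; vc=[]
#4 0x94→b9/s1 L1-HIT; vc=[]
#5 0x99→b9/s1 L1-HIT; vc=[]
#6 0x92→b9/s1 L1-HIT; vc=[]
#7 0x9d→b9/s1 L1-HIT; vc=[]
#8 0x91→b9/s1 L1-HIT; vc=[]
#9 0x9e→b9/s1 L1-HIT; vc=[]
#10 0x93→b9/s1 L1-HIT; vc=[]
#11 0x37→b3/s1 MISS; vc=[9]
#12 0x54→b5/s1 MISS; vc=[9,3]
#13 0x3c→b3/s1 VC-HIT; vc=[9,5]
#14 0x3c→b3/s1 L1-HIT; vc=[9,5]
#15 0x55→b5/s1 VC-HIT; vc=[9,3]
#16 0x31→b3/s1 VC-HIT; vc=[9,5]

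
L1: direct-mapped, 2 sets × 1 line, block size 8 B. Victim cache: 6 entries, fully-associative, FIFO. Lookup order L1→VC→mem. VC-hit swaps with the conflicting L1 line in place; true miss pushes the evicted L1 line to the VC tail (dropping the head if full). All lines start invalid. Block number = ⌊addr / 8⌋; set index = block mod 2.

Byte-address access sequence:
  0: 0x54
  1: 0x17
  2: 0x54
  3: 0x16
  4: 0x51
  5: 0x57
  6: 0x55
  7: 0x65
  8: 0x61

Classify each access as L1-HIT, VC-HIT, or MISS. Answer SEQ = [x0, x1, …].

#0 0x54→b10/s0 MISS; vc=[]
#1 0x17→b2/s0 MISS; vc=[10]
#2 0x54→b10/s0 VC-HIT; vc=[2]
#3 0x16→b2/s0 VC-HIT; vc=[10]
#4 0x51→b10/s0 VC-HIT; vc=[2]
#5 0x57→b10/s0 L1-HIT; vc=[2]
#6 0x55→b10/s0 L1-HIT; vc=[2]
#7 0x65→b12/s0 MISS; vc=[2,10]
#8 0x61→b12/s0 L1-HIT; vc=[2,10]

SEQ = [MISS, MISS, VC-HIT, VC-HIT, VC-HIT, L1-HIT, L1-HIT, MISS, L1-HIT]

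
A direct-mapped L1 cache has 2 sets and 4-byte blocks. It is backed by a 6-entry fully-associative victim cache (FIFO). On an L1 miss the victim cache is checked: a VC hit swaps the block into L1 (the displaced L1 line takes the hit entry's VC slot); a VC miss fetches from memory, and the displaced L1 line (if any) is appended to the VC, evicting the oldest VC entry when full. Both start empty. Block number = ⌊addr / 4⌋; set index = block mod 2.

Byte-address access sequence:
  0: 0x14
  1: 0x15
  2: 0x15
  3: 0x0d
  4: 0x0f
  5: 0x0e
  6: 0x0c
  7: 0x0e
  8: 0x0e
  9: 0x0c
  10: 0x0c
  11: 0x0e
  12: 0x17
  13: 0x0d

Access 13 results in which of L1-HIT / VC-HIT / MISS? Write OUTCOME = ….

0: 0x14 (blk 5, set 1) → MISS  vc=[]
1: 0x15 (blk 5, set 1) → L1-HIT  vc=[]
2: 0x15 (blk 5, set 1) → L1-HIT  vc=[]
3: 0xd (blk 3, set 1) → MISS  vc=[5]
4: 0xf (blk 3, set 1) → L1-HIT  vc=[5]
5: 0xe (blk 3, set 1) → L1-HIT  vc=[5]
6: 0xc (blk 3, set 1) → L1-HIT  vc=[5]
7: 0xe (blk 3, set 1) → L1-HIT  vc=[5]
8: 0xe (blk 3, set 1) → L1-HIT  vc=[5]
9: 0xc (blk 3, set 1) → L1-HIT  vc=[5]
10: 0xc (blk 3, set 1) → L1-HIT  vc=[5]
11: 0xe (blk 3, set 1) → L1-HIT  vc=[5]
12: 0x17 (blk 5, set 1) → VC-HIT  vc=[3]
13: 0xd (blk 3, set 1) → VC-HIT  vc=[5]

OUTCOME = VC-HIT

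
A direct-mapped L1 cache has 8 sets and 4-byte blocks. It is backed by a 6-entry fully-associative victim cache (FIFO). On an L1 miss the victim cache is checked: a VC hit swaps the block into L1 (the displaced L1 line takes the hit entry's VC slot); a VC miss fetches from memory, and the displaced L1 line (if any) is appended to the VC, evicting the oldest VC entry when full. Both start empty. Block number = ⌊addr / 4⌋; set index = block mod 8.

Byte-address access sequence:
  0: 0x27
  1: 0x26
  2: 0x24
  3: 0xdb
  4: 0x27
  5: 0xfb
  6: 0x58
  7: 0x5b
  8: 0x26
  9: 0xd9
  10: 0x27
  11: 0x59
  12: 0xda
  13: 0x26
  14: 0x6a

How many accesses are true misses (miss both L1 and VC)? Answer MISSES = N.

MISSES = 5

#0 0x27→b9/s1 MISS; vc=[]
#1 0x26→b9/s1 L1-HIT; vc=[]
#2 0x24→b9/s1 L1-HIT; vc=[]
#3 0xdb→b54/s6 MISS; vc=[]
#4 0x27→b9/s1 L1-HIT; vc=[]
#5 0xfb→b62/s6 MISS; vc=[54]
#6 0x58→b22/s6 MISS; vc=[54,62]
#7 0x5b→b22/s6 L1-HIT; vc=[54,62]
#8 0x26→b9/s1 L1-HIT; vc=[54,62]
#9 0xd9→b54/s6 VC-HIT; vc=[22,62]
#10 0x27→b9/s1 L1-HIT; vc=[22,62]
#11 0x59→b22/s6 VC-HIT; vc=[54,62]
#12 0xda→b54/s6 VC-HIT; vc=[22,62]
#13 0x26→b9/s1 L1-HIT; vc=[22,62]
#14 0x6a→b26/s2 MISS; vc=[22,62]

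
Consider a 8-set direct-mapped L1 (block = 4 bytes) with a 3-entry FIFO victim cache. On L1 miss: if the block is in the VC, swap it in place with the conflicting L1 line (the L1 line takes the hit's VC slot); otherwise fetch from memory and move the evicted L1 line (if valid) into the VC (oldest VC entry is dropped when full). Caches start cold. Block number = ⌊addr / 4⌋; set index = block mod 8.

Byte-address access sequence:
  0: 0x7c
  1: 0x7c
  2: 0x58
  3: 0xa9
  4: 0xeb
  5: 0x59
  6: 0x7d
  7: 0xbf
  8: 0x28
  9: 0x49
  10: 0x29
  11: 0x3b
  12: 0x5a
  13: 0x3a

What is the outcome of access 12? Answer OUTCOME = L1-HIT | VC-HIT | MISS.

OUTCOME = VC-HIT

#0 0x7c→b31/s7 MISS; vc=[]
#1 0x7c→b31/s7 L1-HIT; vc=[]
#2 0x58→b22/s6 MISS; vc=[]
#3 0xa9→b42/s2 MISS; vc=[]
#4 0xeb→b58/s2 MISS; vc=[42]
#5 0x59→b22/s6 L1-HIT; vc=[42]
#6 0x7d→b31/s7 L1-HIT; vc=[42]
#7 0xbf→b47/s7 MISS; vc=[42,31]
#8 0x28→b10/s2 MISS; vc=[42,31,58]
#9 0x49→b18/s2 MISS; vc=[31,58,10]
#10 0x29→b10/s2 VC-HIT; vc=[31,58,18]
#11 0x3b→b14/s6 MISS; vc=[58,18,22]
#12 0x5a→b22/s6 VC-HIT; vc=[58,18,14]
#13 0x3a→b14/s6 VC-HIT; vc=[58,18,22]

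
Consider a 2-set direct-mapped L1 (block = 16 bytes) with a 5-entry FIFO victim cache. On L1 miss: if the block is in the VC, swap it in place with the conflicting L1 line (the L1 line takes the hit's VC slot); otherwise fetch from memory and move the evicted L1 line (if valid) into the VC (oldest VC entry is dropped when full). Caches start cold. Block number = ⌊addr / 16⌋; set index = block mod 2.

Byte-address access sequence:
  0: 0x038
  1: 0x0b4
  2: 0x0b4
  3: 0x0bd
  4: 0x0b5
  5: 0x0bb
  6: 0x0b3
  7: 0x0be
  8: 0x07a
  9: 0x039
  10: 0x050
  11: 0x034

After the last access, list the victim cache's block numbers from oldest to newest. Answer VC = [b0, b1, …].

VC = [7, 11, 5]

0: 0x38 (blk 3, set 1) → MISS  vc=[]
1: 0xb4 (blk 11, set 1) → MISS  vc=[3]
2: 0xb4 (blk 11, set 1) → L1-HIT  vc=[3]
3: 0xbd (blk 11, set 1) → L1-HIT  vc=[3]
4: 0xb5 (blk 11, set 1) → L1-HIT  vc=[3]
5: 0xbb (blk 11, set 1) → L1-HIT  vc=[3]
6: 0xb3 (blk 11, set 1) → L1-HIT  vc=[3]
7: 0xbe (blk 11, set 1) → L1-HIT  vc=[3]
8: 0x7a (blk 7, set 1) → MISS  vc=[3, 11]
9: 0x39 (blk 3, set 1) → VC-HIT  vc=[7, 11]
10: 0x50 (blk 5, set 1) → MISS  vc=[7, 11, 3]
11: 0x34 (blk 3, set 1) → VC-HIT  vc=[7, 11, 5]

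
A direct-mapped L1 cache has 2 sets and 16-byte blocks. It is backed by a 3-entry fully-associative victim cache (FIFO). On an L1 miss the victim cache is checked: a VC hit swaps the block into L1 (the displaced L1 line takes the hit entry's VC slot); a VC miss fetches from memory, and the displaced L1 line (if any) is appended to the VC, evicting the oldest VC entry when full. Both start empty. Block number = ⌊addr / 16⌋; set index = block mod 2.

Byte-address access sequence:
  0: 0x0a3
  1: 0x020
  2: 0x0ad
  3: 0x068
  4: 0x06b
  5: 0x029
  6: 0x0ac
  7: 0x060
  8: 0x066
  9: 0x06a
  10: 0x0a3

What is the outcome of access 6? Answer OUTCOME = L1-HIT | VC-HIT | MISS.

OUTCOME = VC-HIT

#0 0xa3→b10/s0 MISS; vc=[]
#1 0x20→b2/s0 MISS; vc=[10]
#2 0xad→b10/s0 VC-HIT; vc=[2]
#3 0x68→b6/s0 MISS; vc=[2,10]
#4 0x6b→b6/s0 L1-HIT; vc=[2,10]
#5 0x29→b2/s0 VC-HIT; vc=[6,10]
#6 0xac→b10/s0 VC-HIT; vc=[6,2]
#7 0x60→b6/s0 VC-HIT; vc=[10,2]
#8 0x66→b6/s0 L1-HIT; vc=[10,2]
#9 0x6a→b6/s0 L1-HIT; vc=[10,2]
#10 0xa3→b10/s0 VC-HIT; vc=[6,2]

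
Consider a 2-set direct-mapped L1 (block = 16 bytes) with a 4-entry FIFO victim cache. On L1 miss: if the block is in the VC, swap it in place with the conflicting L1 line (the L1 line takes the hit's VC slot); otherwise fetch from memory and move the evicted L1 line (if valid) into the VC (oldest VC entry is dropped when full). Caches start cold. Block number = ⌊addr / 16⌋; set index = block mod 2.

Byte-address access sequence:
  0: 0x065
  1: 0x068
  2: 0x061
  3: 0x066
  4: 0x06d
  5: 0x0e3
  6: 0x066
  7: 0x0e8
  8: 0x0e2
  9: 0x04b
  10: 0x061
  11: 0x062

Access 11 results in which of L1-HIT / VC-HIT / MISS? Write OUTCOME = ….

OUTCOME = L1-HIT

0: 0x65 (blk 6, set 0) → MISS  vc=[]
1: 0x68 (blk 6, set 0) → L1-HIT  vc=[]
2: 0x61 (blk 6, set 0) → L1-HIT  vc=[]
3: 0x66 (blk 6, set 0) → L1-HIT  vc=[]
4: 0x6d (blk 6, set 0) → L1-HIT  vc=[]
5: 0xe3 (blk 14, set 0) → MISS  vc=[6]
6: 0x66 (blk 6, set 0) → VC-HIT  vc=[14]
7: 0xe8 (blk 14, set 0) → VC-HIT  vc=[6]
8: 0xe2 (blk 14, set 0) → L1-HIT  vc=[6]
9: 0x4b (blk 4, set 0) → MISS  vc=[6, 14]
10: 0x61 (blk 6, set 0) → VC-HIT  vc=[4, 14]
11: 0x62 (blk 6, set 0) → L1-HIT  vc=[4, 14]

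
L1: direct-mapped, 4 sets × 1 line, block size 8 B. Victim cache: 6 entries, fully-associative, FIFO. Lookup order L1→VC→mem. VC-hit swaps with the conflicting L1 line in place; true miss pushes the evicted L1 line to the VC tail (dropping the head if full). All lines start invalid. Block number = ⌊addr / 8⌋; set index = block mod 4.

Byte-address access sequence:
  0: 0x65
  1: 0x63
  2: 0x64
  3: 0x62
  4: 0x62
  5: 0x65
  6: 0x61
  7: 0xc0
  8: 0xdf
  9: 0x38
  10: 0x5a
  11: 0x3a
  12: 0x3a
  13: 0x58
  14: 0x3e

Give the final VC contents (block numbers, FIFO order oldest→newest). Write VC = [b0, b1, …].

VC = [12, 27, 11]

0: 0x65 (blk 12, set 0) → MISS  vc=[]
1: 0x63 (blk 12, set 0) → L1-HIT  vc=[]
2: 0x64 (blk 12, set 0) → L1-HIT  vc=[]
3: 0x62 (blk 12, set 0) → L1-HIT  vc=[]
4: 0x62 (blk 12, set 0) → L1-HIT  vc=[]
5: 0x65 (blk 12, set 0) → L1-HIT  vc=[]
6: 0x61 (blk 12, set 0) → L1-HIT  vc=[]
7: 0xc0 (blk 24, set 0) → MISS  vc=[12]
8: 0xdf (blk 27, set 3) → MISS  vc=[12]
9: 0x38 (blk 7, set 3) → MISS  vc=[12, 27]
10: 0x5a (blk 11, set 3) → MISS  vc=[12, 27, 7]
11: 0x3a (blk 7, set 3) → VC-HIT  vc=[12, 27, 11]
12: 0x3a (blk 7, set 3) → L1-HIT  vc=[12, 27, 11]
13: 0x58 (blk 11, set 3) → VC-HIT  vc=[12, 27, 7]
14: 0x3e (blk 7, set 3) → VC-HIT  vc=[12, 27, 11]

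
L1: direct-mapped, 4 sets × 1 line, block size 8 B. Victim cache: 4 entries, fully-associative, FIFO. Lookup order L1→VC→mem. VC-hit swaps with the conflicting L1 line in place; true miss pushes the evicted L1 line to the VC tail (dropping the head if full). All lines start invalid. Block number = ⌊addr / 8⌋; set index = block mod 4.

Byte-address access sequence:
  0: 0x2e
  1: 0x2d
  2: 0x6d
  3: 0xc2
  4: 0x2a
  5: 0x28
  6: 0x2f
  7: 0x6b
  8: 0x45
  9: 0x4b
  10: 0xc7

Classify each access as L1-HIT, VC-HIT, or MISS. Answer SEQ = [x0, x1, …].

#0 0x2e→b5/s1 MISS; vc=[]
#1 0x2d→b5/s1 L1-HIT; vc=[]
#2 0x6d→b13/s1 MISS; vc=[5]
#3 0xc2→b24/s0 MISS; vc=[5]
#4 0x2a→b5/s1 VC-HIT; vc=[13]
#5 0x28→b5/s1 L1-HIT; vc=[13]
#6 0x2f→b5/s1 L1-HIT; vc=[13]
#7 0x6b→b13/s1 VC-HIT; vc=[5]
#8 0x45→b8/s0 MISS; vc=[5,24]
#9 0x4b→b9/s1 MISS; vc=[5,24,13]
#10 0xc7→b24/s0 VC-HIT; vc=[5,8,13]

SEQ = [MISS, L1-HIT, MISS, MISS, VC-HIT, L1-HIT, L1-HIT, VC-HIT, MISS, MISS, VC-HIT]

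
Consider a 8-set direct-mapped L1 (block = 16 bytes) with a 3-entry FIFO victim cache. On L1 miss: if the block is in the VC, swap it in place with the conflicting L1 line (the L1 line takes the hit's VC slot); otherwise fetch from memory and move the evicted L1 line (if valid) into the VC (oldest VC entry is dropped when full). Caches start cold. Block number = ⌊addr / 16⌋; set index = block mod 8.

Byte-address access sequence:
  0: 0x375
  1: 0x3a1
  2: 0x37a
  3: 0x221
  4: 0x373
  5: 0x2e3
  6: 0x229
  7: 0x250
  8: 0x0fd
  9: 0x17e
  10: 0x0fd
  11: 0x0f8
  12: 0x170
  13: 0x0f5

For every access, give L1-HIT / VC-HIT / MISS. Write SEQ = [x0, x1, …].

SEQ = [MISS, MISS, L1-HIT, MISS, L1-HIT, MISS, L1-HIT, MISS, MISS, MISS, VC-HIT, L1-HIT, VC-HIT, VC-HIT]

0: 0x375 (blk 55, set 7) → MISS  vc=[]
1: 0x3a1 (blk 58, set 2) → MISS  vc=[]
2: 0x37a (blk 55, set 7) → L1-HIT  vc=[]
3: 0x221 (blk 34, set 2) → MISS  vc=[58]
4: 0x373 (blk 55, set 7) → L1-HIT  vc=[58]
5: 0x2e3 (blk 46, set 6) → MISS  vc=[58]
6: 0x229 (blk 34, set 2) → L1-HIT  vc=[58]
7: 0x250 (blk 37, set 5) → MISS  vc=[58]
8: 0xfd (blk 15, set 7) → MISS  vc=[58, 55]
9: 0x17e (blk 23, set 7) → MISS  vc=[58, 55, 15]
10: 0xfd (blk 15, set 7) → VC-HIT  vc=[58, 55, 23]
11: 0xf8 (blk 15, set 7) → L1-HIT  vc=[58, 55, 23]
12: 0x170 (blk 23, set 7) → VC-HIT  vc=[58, 55, 15]
13: 0xf5 (blk 15, set 7) → VC-HIT  vc=[58, 55, 23]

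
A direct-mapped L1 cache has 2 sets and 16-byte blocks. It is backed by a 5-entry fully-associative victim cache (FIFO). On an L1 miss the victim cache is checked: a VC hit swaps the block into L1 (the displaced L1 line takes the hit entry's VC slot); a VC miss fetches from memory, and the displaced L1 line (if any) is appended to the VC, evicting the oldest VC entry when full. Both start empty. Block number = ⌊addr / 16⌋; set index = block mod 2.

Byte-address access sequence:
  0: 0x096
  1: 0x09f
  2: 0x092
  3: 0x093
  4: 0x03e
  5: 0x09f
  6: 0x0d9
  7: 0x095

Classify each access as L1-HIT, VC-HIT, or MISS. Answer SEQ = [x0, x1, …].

  [0] addr=0x96 blk=9 s=1: MISS | VC []
  [1] addr=0x9f blk=9 s=1: L1-HIT | VC []
  [2] addr=0x92 blk=9 s=1: L1-HIT | VC []
  [3] addr=0x93 blk=9 s=1: L1-HIT | VC []
  [4] addr=0x3e blk=3 s=1: MISS | VC [9]
  [5] addr=0x9f blk=9 s=1: VC-HIT | VC [3]
  [6] addr=0xd9 blk=13 s=1: MISS | VC [3, 9]
  [7] addr=0x95 blk=9 s=1: VC-HIT | VC [3, 13]

SEQ = [MISS, L1-HIT, L1-HIT, L1-HIT, MISS, VC-HIT, MISS, VC-HIT]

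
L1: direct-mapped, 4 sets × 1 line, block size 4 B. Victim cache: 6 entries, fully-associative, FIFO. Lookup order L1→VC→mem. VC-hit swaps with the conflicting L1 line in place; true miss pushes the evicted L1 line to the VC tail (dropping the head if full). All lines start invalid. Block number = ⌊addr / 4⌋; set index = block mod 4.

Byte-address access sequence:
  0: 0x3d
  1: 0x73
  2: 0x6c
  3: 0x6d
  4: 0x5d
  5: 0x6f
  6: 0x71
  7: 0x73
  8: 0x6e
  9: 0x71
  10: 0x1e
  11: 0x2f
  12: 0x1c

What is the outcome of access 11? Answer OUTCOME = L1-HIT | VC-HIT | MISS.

0: 0x3d (blk 15, set 3) → MISS  vc=[]
1: 0x73 (blk 28, set 0) → MISS  vc=[]
2: 0x6c (blk 27, set 3) → MISS  vc=[15]
3: 0x6d (blk 27, set 3) → L1-HIT  vc=[15]
4: 0x5d (blk 23, set 3) → MISS  vc=[15, 27]
5: 0x6f (blk 27, set 3) → VC-HIT  vc=[15, 23]
6: 0x71 (blk 28, set 0) → L1-HIT  vc=[15, 23]
7: 0x73 (blk 28, set 0) → L1-HIT  vc=[15, 23]
8: 0x6e (blk 27, set 3) → L1-HIT  vc=[15, 23]
9: 0x71 (blk 28, set 0) → L1-HIT  vc=[15, 23]
10: 0x1e (blk 7, set 3) → MISS  vc=[15, 23, 27]
11: 0x2f (blk 11, set 3) → MISS  vc=[15, 23, 27, 7]
12: 0x1c (blk 7, set 3) → VC-HIT  vc=[15, 23, 27, 11]

OUTCOME = MISS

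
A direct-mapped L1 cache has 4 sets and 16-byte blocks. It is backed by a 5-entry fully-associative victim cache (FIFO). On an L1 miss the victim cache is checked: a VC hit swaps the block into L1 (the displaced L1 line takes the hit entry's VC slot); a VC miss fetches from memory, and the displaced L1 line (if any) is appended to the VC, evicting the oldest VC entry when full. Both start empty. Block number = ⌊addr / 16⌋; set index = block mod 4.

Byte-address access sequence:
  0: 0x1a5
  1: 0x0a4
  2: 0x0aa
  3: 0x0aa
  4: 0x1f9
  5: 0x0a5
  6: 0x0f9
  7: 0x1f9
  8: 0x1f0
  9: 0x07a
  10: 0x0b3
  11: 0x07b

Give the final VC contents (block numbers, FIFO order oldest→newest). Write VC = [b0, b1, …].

VC = [26, 15, 31, 11]

#0 0x1a5→b26/s2 MISS; vc=[]
#1 0xa4→b10/s2 MISS; vc=[26]
#2 0xaa→b10/s2 L1-HIT; vc=[26]
#3 0xaa→b10/s2 L1-HIT; vc=[26]
#4 0x1f9→b31/s3 MISS; vc=[26]
#5 0xa5→b10/s2 L1-HIT; vc=[26]
#6 0xf9→b15/s3 MISS; vc=[26,31]
#7 0x1f9→b31/s3 VC-HIT; vc=[26,15]
#8 0x1f0→b31/s3 L1-HIT; vc=[26,15]
#9 0x7a→b7/s3 MISS; vc=[26,15,31]
#10 0xb3→b11/s3 MISS; vc=[26,15,31,7]
#11 0x7b→b7/s3 VC-HIT; vc=[26,15,31,11]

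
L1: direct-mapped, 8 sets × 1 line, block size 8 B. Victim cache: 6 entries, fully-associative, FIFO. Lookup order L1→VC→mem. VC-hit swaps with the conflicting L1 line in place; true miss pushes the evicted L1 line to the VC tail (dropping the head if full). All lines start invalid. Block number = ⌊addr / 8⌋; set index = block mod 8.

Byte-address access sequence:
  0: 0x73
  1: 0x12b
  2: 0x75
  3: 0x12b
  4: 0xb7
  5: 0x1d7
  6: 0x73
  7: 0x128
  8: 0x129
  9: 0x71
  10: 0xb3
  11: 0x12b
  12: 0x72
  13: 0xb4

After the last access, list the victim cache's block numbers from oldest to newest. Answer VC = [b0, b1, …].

VC = [14]

0: 0x73 (blk 14, set 6) → MISS  vc=[]
1: 0x12b (blk 37, set 5) → MISS  vc=[]
2: 0x75 (blk 14, set 6) → L1-HIT  vc=[]
3: 0x12b (blk 37, set 5) → L1-HIT  vc=[]
4: 0xb7 (blk 22, set 6) → MISS  vc=[14]
5: 0x1d7 (blk 58, set 2) → MISS  vc=[14]
6: 0x73 (blk 14, set 6) → VC-HIT  vc=[22]
7: 0x128 (blk 37, set 5) → L1-HIT  vc=[22]
8: 0x129 (blk 37, set 5) → L1-HIT  vc=[22]
9: 0x71 (blk 14, set 6) → L1-HIT  vc=[22]
10: 0xb3 (blk 22, set 6) → VC-HIT  vc=[14]
11: 0x12b (blk 37, set 5) → L1-HIT  vc=[14]
12: 0x72 (blk 14, set 6) → VC-HIT  vc=[22]
13: 0xb4 (blk 22, set 6) → VC-HIT  vc=[14]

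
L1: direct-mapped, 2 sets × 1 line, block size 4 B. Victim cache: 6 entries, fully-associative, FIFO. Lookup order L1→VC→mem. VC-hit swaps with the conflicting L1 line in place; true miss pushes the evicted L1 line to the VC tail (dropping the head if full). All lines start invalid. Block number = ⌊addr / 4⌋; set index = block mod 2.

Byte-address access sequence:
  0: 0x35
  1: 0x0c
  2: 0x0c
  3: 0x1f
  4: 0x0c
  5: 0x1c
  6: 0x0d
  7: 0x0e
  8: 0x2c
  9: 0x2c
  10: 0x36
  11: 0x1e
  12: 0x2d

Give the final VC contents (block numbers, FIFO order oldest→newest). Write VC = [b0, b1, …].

0: 0x35 (blk 13, set 1) → MISS  vc=[]
1: 0xc (blk 3, set 1) → MISS  vc=[13]
2: 0xc (blk 3, set 1) → L1-HIT  vc=[13]
3: 0x1f (blk 7, set 1) → MISS  vc=[13, 3]
4: 0xc (blk 3, set 1) → VC-HIT  vc=[13, 7]
5: 0x1c (blk 7, set 1) → VC-HIT  vc=[13, 3]
6: 0xd (blk 3, set 1) → VC-HIT  vc=[13, 7]
7: 0xe (blk 3, set 1) → L1-HIT  vc=[13, 7]
8: 0x2c (blk 11, set 1) → MISS  vc=[13, 7, 3]
9: 0x2c (blk 11, set 1) → L1-HIT  vc=[13, 7, 3]
10: 0x36 (blk 13, set 1) → VC-HIT  vc=[11, 7, 3]
11: 0x1e (blk 7, set 1) → VC-HIT  vc=[11, 13, 3]
12: 0x2d (blk 11, set 1) → VC-HIT  vc=[7, 13, 3]

VC = [7, 13, 3]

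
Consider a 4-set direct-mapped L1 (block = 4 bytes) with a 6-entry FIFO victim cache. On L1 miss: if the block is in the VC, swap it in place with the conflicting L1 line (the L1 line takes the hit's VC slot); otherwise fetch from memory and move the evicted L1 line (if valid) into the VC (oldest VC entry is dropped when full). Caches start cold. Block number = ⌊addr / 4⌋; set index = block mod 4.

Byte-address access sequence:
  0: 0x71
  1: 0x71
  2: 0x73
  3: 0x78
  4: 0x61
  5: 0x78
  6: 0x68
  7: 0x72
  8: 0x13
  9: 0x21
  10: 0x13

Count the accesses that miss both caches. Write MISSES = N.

  [0] addr=0x71 blk=28 s=0: MISS | VC []
  [1] addr=0x71 blk=28 s=0: L1-HIT | VC []
  [2] addr=0x73 blk=28 s=0: L1-HIT | VC []
  [3] addr=0x78 blk=30 s=2: MISS | VC []
  [4] addr=0x61 blk=24 s=0: MISS | VC [28]
  [5] addr=0x78 blk=30 s=2: L1-HIT | VC [28]
  [6] addr=0x68 blk=26 s=2: MISS | VC [28, 30]
  [7] addr=0x72 blk=28 s=0: VC-HIT | VC [24, 30]
  [8] addr=0x13 blk=4 s=0: MISS | VC [24, 30, 28]
  [9] addr=0x21 blk=8 s=0: MISS | VC [24, 30, 28, 4]
  [10] addr=0x13 blk=4 s=0: VC-HIT | VC [24, 30, 28, 8]

MISSES = 6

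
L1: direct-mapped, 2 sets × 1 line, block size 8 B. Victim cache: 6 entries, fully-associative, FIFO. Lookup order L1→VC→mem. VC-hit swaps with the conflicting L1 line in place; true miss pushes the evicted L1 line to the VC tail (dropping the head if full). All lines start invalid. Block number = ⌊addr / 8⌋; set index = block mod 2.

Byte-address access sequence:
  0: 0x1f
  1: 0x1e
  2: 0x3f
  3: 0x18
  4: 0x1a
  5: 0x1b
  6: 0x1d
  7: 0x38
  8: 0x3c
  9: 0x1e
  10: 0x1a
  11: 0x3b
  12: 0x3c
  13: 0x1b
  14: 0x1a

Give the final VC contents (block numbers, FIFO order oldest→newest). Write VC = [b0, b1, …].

  [0] addr=0x1f blk=3 s=1: MISS | VC []
  [1] addr=0x1e blk=3 s=1: L1-HIT | VC []
  [2] addr=0x3f blk=7 s=1: MISS | VC [3]
  [3] addr=0x18 blk=3 s=1: VC-HIT | VC [7]
  [4] addr=0x1a blk=3 s=1: L1-HIT | VC [7]
  [5] addr=0x1b blk=3 s=1: L1-HIT | VC [7]
  [6] addr=0x1d blk=3 s=1: L1-HIT | VC [7]
  [7] addr=0x38 blk=7 s=1: VC-HIT | VC [3]
  [8] addr=0x3c blk=7 s=1: L1-HIT | VC [3]
  [9] addr=0x1e blk=3 s=1: VC-HIT | VC [7]
  [10] addr=0x1a blk=3 s=1: L1-HIT | VC [7]
  [11] addr=0x3b blk=7 s=1: VC-HIT | VC [3]
  [12] addr=0x3c blk=7 s=1: L1-HIT | VC [3]
  [13] addr=0x1b blk=3 s=1: VC-HIT | VC [7]
  [14] addr=0x1a blk=3 s=1: L1-HIT | VC [7]

VC = [7]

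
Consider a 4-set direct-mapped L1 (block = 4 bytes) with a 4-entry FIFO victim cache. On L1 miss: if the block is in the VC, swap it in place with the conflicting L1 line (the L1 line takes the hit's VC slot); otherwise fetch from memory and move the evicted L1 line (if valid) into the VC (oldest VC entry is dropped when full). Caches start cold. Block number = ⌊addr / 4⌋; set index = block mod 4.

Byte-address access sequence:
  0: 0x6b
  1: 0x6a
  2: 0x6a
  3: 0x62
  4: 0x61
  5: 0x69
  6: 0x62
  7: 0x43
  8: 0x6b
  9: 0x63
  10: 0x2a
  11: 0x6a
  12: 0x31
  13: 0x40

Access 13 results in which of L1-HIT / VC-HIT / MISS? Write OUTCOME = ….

  [0] addr=0x6b blk=26 s=2: MISS | VC []
  [1] addr=0x6a blk=26 s=2: L1-HIT | VC []
  [2] addr=0x6a blk=26 s=2: L1-HIT | VC []
  [3] addr=0x62 blk=24 s=0: MISS | VC []
  [4] addr=0x61 blk=24 s=0: L1-HIT | VC []
  [5] addr=0x69 blk=26 s=2: L1-HIT | VC []
  [6] addr=0x62 blk=24 s=0: L1-HIT | VC []
  [7] addr=0x43 blk=16 s=0: MISS | VC [24]
  [8] addr=0x6b blk=26 s=2: L1-HIT | VC [24]
  [9] addr=0x63 blk=24 s=0: VC-HIT | VC [16]
  [10] addr=0x2a blk=10 s=2: MISS | VC [16, 26]
  [11] addr=0x6a blk=26 s=2: VC-HIT | VC [16, 10]
  [12] addr=0x31 blk=12 s=0: MISS | VC [16, 10, 24]
  [13] addr=0x40 blk=16 s=0: VC-HIT | VC [12, 10, 24]

OUTCOME = VC-HIT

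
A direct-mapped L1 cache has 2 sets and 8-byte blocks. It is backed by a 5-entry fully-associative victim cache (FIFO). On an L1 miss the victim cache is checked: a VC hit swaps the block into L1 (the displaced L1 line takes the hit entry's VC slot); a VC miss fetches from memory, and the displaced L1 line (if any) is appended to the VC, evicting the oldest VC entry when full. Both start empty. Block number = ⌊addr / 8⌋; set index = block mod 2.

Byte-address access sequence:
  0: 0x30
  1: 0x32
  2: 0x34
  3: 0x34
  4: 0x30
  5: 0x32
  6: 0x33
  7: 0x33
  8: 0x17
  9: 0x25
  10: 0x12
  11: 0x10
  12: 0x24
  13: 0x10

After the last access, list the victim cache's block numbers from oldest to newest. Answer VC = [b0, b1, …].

#0 0x30→b6/s0 MISS; vc=[]
#1 0x32→b6/s0 L1-HIT; vc=[]
#2 0x34→b6/s0 L1-HIT; vc=[]
#3 0x34→b6/s0 L1-HIT; vc=[]
#4 0x30→b6/s0 L1-HIT; vc=[]
#5 0x32→b6/s0 L1-HIT; vc=[]
#6 0x33→b6/s0 L1-HIT; vc=[]
#7 0x33→b6/s0 L1-HIT; vc=[]
#8 0x17→b2/s0 MISS; vc=[6]
#9 0x25→b4/s0 MISS; vc=[6,2]
#10 0x12→b2/s0 VC-HIT; vc=[6,4]
#11 0x10→b2/s0 L1-HIT; vc=[6,4]
#12 0x24→b4/s0 VC-HIT; vc=[6,2]
#13 0x10→b2/s0 VC-HIT; vc=[6,4]

VC = [6, 4]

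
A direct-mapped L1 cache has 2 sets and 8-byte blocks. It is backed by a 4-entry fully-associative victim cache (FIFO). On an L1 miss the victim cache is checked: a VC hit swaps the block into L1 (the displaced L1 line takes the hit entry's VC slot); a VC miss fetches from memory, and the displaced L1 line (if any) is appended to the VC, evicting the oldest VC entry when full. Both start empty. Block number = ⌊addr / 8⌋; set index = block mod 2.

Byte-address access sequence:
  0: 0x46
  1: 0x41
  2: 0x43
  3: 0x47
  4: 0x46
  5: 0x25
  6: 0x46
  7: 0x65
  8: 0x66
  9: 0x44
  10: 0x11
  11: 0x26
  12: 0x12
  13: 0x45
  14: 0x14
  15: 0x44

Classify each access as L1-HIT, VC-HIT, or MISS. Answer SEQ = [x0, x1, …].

  [0] addr=0x46 blk=8 s=0: MISS | VC []
  [1] addr=0x41 blk=8 s=0: L1-HIT | VC []
  [2] addr=0x43 blk=8 s=0: L1-HIT | VC []
  [3] addr=0x47 blk=8 s=0: L1-HIT | VC []
  [4] addr=0x46 blk=8 s=0: L1-HIT | VC []
  [5] addr=0x25 blk=4 s=0: MISS | VC [8]
  [6] addr=0x46 blk=8 s=0: VC-HIT | VC [4]
  [7] addr=0x65 blk=12 s=0: MISS | VC [4, 8]
  [8] addr=0x66 blk=12 s=0: L1-HIT | VC [4, 8]
  [9] addr=0x44 blk=8 s=0: VC-HIT | VC [4, 12]
  [10] addr=0x11 blk=2 s=0: MISS | VC [4, 12, 8]
  [11] addr=0x26 blk=4 s=0: VC-HIT | VC [2, 12, 8]
  [12] addr=0x12 blk=2 s=0: VC-HIT | VC [4, 12, 8]
  [13] addr=0x45 blk=8 s=0: VC-HIT | VC [4, 12, 2]
  [14] addr=0x14 blk=2 s=0: VC-HIT | VC [4, 12, 8]
  [15] addr=0x44 blk=8 s=0: VC-HIT | VC [4, 12, 2]

SEQ = [MISS, L1-HIT, L1-HIT, L1-HIT, L1-HIT, MISS, VC-HIT, MISS, L1-HIT, VC-HIT, MISS, VC-HIT, VC-HIT, VC-HIT, VC-HIT, VC-HIT]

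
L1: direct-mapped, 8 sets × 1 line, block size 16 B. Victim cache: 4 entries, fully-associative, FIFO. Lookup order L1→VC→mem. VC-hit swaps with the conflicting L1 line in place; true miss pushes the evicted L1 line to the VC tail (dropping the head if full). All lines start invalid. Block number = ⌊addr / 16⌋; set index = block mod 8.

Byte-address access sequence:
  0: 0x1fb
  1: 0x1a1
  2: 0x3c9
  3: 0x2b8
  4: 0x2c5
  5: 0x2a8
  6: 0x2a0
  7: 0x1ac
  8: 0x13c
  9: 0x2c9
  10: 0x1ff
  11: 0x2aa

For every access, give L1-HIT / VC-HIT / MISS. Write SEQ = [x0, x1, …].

0: 0x1fb (blk 31, set 7) → MISS  vc=[]
1: 0x1a1 (blk 26, set 2) → MISS  vc=[]
2: 0x3c9 (blk 60, set 4) → MISS  vc=[]
3: 0x2b8 (blk 43, set 3) → MISS  vc=[]
4: 0x2c5 (blk 44, set 4) → MISS  vc=[60]
5: 0x2a8 (blk 42, set 2) → MISS  vc=[60, 26]
6: 0x2a0 (blk 42, set 2) → L1-HIT  vc=[60, 26]
7: 0x1ac (blk 26, set 2) → VC-HIT  vc=[60, 42]
8: 0x13c (blk 19, set 3) → MISS  vc=[60, 42, 43]
9: 0x2c9 (blk 44, set 4) → L1-HIT  vc=[60, 42, 43]
10: 0x1ff (blk 31, set 7) → L1-HIT  vc=[60, 42, 43]
11: 0x2aa (blk 42, set 2) → VC-HIT  vc=[60, 26, 43]

SEQ = [MISS, MISS, MISS, MISS, MISS, MISS, L1-HIT, VC-HIT, MISS, L1-HIT, L1-HIT, VC-HIT]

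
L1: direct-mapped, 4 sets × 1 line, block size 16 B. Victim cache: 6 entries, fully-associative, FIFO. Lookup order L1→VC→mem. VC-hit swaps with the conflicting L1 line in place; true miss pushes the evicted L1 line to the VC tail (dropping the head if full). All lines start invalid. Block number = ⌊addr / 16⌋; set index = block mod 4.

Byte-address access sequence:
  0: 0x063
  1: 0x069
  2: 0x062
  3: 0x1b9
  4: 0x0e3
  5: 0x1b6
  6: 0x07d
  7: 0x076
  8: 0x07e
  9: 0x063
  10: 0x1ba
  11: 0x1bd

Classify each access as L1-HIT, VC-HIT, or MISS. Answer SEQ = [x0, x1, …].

0: 0x63 (blk 6, set 2) → MISS  vc=[]
1: 0x69 (blk 6, set 2) → L1-HIT  vc=[]
2: 0x62 (blk 6, set 2) → L1-HIT  vc=[]
3: 0x1b9 (blk 27, set 3) → MISS  vc=[]
4: 0xe3 (blk 14, set 2) → MISS  vc=[6]
5: 0x1b6 (blk 27, set 3) → L1-HIT  vc=[6]
6: 0x7d (blk 7, set 3) → MISS  vc=[6, 27]
7: 0x76 (blk 7, set 3) → L1-HIT  vc=[6, 27]
8: 0x7e (blk 7, set 3) → L1-HIT  vc=[6, 27]
9: 0x63 (blk 6, set 2) → VC-HIT  vc=[14, 27]
10: 0x1ba (blk 27, set 3) → VC-HIT  vc=[14, 7]
11: 0x1bd (blk 27, set 3) → L1-HIT  vc=[14, 7]

SEQ = [MISS, L1-HIT, L1-HIT, MISS, MISS, L1-HIT, MISS, L1-HIT, L1-HIT, VC-HIT, VC-HIT, L1-HIT]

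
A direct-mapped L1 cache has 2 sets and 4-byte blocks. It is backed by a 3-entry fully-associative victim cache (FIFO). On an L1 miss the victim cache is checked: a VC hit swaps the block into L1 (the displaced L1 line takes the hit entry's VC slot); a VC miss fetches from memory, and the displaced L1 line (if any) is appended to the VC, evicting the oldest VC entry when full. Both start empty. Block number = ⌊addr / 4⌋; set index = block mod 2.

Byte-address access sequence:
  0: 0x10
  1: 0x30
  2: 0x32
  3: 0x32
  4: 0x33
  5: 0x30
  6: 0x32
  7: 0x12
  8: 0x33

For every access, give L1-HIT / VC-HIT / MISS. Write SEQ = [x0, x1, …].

  [0] addr=0x10 blk=4 s=0: MISS | VC []
  [1] addr=0x30 blk=12 s=0: MISS | VC [4]
  [2] addr=0x32 blk=12 s=0: L1-HIT | VC [4]
  [3] addr=0x32 blk=12 s=0: L1-HIT | VC [4]
  [4] addr=0x33 blk=12 s=0: L1-HIT | VC [4]
  [5] addr=0x30 blk=12 s=0: L1-HIT | VC [4]
  [6] addr=0x32 blk=12 s=0: L1-HIT | VC [4]
  [7] addr=0x12 blk=4 s=0: VC-HIT | VC [12]
  [8] addr=0x33 blk=12 s=0: VC-HIT | VC [4]

SEQ = [MISS, MISS, L1-HIT, L1-HIT, L1-HIT, L1-HIT, L1-HIT, VC-HIT, VC-HIT]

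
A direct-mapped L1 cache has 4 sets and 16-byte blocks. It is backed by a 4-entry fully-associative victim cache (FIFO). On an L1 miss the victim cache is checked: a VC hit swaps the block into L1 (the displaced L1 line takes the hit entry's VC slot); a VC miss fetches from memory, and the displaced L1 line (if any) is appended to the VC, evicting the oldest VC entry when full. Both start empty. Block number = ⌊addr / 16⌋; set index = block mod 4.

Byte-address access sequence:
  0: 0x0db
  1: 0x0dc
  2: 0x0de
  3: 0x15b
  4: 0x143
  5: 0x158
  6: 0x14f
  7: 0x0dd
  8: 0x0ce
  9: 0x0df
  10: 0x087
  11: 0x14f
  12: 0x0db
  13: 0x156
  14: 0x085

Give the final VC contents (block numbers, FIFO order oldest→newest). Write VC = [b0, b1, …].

  [0] addr=0xdb blk=13 s=1: MISS | VC []
  [1] addr=0xdc blk=13 s=1: L1-HIT | VC []
  [2] addr=0xde blk=13 s=1: L1-HIT | VC []
  [3] addr=0x15b blk=21 s=1: MISS | VC [13]
  [4] addr=0x143 blk=20 s=0: MISS | VC [13]
  [5] addr=0x158 blk=21 s=1: L1-HIT | VC [13]
  [6] addr=0x14f blk=20 s=0: L1-HIT | VC [13]
  [7] addr=0xdd blk=13 s=1: VC-HIT | VC [21]
  [8] addr=0xce blk=12 s=0: MISS | VC [21, 20]
  [9] addr=0xdf blk=13 s=1: L1-HIT | VC [21, 20]
  [10] addr=0x87 blk=8 s=0: MISS | VC [21, 20, 12]
  [11] addr=0x14f blk=20 s=0: VC-HIT | VC [21, 8, 12]
  [12] addr=0xdb blk=13 s=1: L1-HIT | VC [21, 8, 12]
  [13] addr=0x156 blk=21 s=1: VC-HIT | VC [13, 8, 12]
  [14] addr=0x85 blk=8 s=0: VC-HIT | VC [13, 20, 12]

VC = [13, 20, 12]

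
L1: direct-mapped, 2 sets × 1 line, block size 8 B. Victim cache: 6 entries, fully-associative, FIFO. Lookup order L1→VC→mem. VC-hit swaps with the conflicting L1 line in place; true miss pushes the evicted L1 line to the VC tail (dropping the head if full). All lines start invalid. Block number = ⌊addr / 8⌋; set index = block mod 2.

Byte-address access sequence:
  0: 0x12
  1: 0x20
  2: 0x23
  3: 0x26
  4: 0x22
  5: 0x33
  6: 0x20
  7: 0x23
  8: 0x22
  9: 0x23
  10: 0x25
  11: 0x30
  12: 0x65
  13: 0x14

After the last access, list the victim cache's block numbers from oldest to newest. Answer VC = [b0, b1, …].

#0 0x12→b2/s0 MISS; vc=[]
#1 0x20→b4/s0 MISS; vc=[2]
#2 0x23→b4/s0 L1-HIT; vc=[2]
#3 0x26→b4/s0 L1-HIT; vc=[2]
#4 0x22→b4/s0 L1-HIT; vc=[2]
#5 0x33→b6/s0 MISS; vc=[2,4]
#6 0x20→b4/s0 VC-HIT; vc=[2,6]
#7 0x23→b4/s0 L1-HIT; vc=[2,6]
#8 0x22→b4/s0 L1-HIT; vc=[2,6]
#9 0x23→b4/s0 L1-HIT; vc=[2,6]
#10 0x25→b4/s0 L1-HIT; vc=[2,6]
#11 0x30→b6/s0 VC-HIT; vc=[2,4]
#12 0x65→b12/s0 MISS; vc=[2,4,6]
#13 0x14→b2/s0 VC-HIT; vc=[12,4,6]

VC = [12, 4, 6]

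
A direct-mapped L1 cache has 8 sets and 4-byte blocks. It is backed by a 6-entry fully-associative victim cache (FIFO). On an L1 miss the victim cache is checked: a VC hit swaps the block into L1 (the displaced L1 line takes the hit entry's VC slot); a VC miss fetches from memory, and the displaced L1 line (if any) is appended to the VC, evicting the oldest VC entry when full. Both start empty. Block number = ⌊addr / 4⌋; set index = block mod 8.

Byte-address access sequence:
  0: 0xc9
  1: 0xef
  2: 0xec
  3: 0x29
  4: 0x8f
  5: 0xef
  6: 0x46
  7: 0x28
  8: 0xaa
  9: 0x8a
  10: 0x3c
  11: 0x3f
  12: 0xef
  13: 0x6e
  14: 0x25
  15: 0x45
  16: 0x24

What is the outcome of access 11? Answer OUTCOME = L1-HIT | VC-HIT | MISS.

  [0] addr=0xc9 blk=50 s=2: MISS | VC []
  [1] addr=0xef blk=59 s=3: MISS | VC []
  [2] addr=0xec blk=59 s=3: L1-HIT | VC []
  [3] addr=0x29 blk=10 s=2: MISS | VC [50]
  [4] addr=0x8f blk=35 s=3: MISS | VC [50, 59]
  [5] addr=0xef blk=59 s=3: VC-HIT | VC [50, 35]
  [6] addr=0x46 blk=17 s=1: MISS | VC [50, 35]
  [7] addr=0x28 blk=10 s=2: L1-HIT | VC [50, 35]
  [8] addr=0xaa blk=42 s=2: MISS | VC [50, 35, 10]
  [9] addr=0x8a blk=34 s=2: MISS | VC [50, 35, 10, 42]
  [10] addr=0x3c blk=15 s=7: MISS | VC [50, 35, 10, 42]
  [11] addr=0x3f blk=15 s=7: L1-HIT | VC [50, 35, 10, 42]
  [12] addr=0xef blk=59 s=3: L1-HIT | VC [50, 35, 10, 42]
  [13] addr=0x6e blk=27 s=3: MISS | VC [50, 35, 10, 42, 59]
  [14] addr=0x25 blk=9 s=1: MISS | VC [50, 35, 10, 42, 59, 17]
  [15] addr=0x45 blk=17 s=1: VC-HIT | VC [50, 35, 10, 42, 59, 9]
  [16] addr=0x24 blk=9 s=1: VC-HIT | VC [50, 35, 10, 42, 59, 17]

OUTCOME = L1-HIT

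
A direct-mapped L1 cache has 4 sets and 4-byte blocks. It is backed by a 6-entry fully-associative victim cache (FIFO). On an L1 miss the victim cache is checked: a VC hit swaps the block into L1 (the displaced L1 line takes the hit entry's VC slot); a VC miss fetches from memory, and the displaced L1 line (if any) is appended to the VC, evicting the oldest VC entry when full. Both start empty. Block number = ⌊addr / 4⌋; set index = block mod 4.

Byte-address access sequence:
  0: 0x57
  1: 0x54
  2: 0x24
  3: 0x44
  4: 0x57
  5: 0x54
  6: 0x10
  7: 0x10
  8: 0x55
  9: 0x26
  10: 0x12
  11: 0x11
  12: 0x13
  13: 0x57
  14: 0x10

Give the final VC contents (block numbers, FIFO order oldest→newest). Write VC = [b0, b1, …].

VC = [17, 9]

#0 0x57→b21/s1 MISS; vc=[]
#1 0x54→b21/s1 L1-HIT; vc=[]
#2 0x24→b9/s1 MISS; vc=[21]
#3 0x44→b17/s1 MISS; vc=[21,9]
#4 0x57→b21/s1 VC-HIT; vc=[17,9]
#5 0x54→b21/s1 L1-HIT; vc=[17,9]
#6 0x10→b4/s0 MISS; vc=[17,9]
#7 0x10→b4/s0 L1-HIT; vc=[17,9]
#8 0x55→b21/s1 L1-HIT; vc=[17,9]
#9 0x26→b9/s1 VC-HIT; vc=[17,21]
#10 0x12→b4/s0 L1-HIT; vc=[17,21]
#11 0x11→b4/s0 L1-HIT; vc=[17,21]
#12 0x13→b4/s0 L1-HIT; vc=[17,21]
#13 0x57→b21/s1 VC-HIT; vc=[17,9]
#14 0x10→b4/s0 L1-HIT; vc=[17,9]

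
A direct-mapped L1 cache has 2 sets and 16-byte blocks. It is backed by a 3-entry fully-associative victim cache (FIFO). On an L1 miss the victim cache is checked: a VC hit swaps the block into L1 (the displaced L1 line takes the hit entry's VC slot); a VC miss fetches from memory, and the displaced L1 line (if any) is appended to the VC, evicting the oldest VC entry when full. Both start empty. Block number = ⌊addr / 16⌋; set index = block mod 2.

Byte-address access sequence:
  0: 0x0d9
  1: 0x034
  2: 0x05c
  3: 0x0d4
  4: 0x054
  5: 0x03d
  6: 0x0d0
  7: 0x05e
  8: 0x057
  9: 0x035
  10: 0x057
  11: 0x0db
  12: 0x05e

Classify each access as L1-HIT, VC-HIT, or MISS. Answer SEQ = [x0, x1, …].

SEQ = [MISS, MISS, MISS, VC-HIT, VC-HIT, VC-HIT, VC-HIT, VC-HIT, L1-HIT, VC-HIT, VC-HIT, VC-HIT, VC-HIT]

0: 0xd9 (blk 13, set 1) → MISS  vc=[]
1: 0x34 (blk 3, set 1) → MISS  vc=[13]
2: 0x5c (blk 5, set 1) → MISS  vc=[13, 3]
3: 0xd4 (blk 13, set 1) → VC-HIT  vc=[5, 3]
4: 0x54 (blk 5, set 1) → VC-HIT  vc=[13, 3]
5: 0x3d (blk 3, set 1) → VC-HIT  vc=[13, 5]
6: 0xd0 (blk 13, set 1) → VC-HIT  vc=[3, 5]
7: 0x5e (blk 5, set 1) → VC-HIT  vc=[3, 13]
8: 0x57 (blk 5, set 1) → L1-HIT  vc=[3, 13]
9: 0x35 (blk 3, set 1) → VC-HIT  vc=[5, 13]
10: 0x57 (blk 5, set 1) → VC-HIT  vc=[3, 13]
11: 0xdb (blk 13, set 1) → VC-HIT  vc=[3, 5]
12: 0x5e (blk 5, set 1) → VC-HIT  vc=[3, 13]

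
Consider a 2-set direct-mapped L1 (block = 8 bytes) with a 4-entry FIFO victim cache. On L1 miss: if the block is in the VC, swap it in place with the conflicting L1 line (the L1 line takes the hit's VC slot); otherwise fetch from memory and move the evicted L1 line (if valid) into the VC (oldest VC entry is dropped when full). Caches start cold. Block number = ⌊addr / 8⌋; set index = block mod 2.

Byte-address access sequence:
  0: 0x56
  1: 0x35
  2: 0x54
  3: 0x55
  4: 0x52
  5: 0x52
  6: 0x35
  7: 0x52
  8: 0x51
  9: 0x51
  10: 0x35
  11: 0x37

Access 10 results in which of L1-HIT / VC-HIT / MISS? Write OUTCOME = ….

0: 0x56 (blk 10, set 0) → MISS  vc=[]
1: 0x35 (blk 6, set 0) → MISS  vc=[10]
2: 0x54 (blk 10, set 0) → VC-HIT  vc=[6]
3: 0x55 (blk 10, set 0) → L1-HIT  vc=[6]
4: 0x52 (blk 10, set 0) → L1-HIT  vc=[6]
5: 0x52 (blk 10, set 0) → L1-HIT  vc=[6]
6: 0x35 (blk 6, set 0) → VC-HIT  vc=[10]
7: 0x52 (blk 10, set 0) → VC-HIT  vc=[6]
8: 0x51 (blk 10, set 0) → L1-HIT  vc=[6]
9: 0x51 (blk 10, set 0) → L1-HIT  vc=[6]
10: 0x35 (blk 6, set 0) → VC-HIT  vc=[10]
11: 0x37 (blk 6, set 0) → L1-HIT  vc=[10]

OUTCOME = VC-HIT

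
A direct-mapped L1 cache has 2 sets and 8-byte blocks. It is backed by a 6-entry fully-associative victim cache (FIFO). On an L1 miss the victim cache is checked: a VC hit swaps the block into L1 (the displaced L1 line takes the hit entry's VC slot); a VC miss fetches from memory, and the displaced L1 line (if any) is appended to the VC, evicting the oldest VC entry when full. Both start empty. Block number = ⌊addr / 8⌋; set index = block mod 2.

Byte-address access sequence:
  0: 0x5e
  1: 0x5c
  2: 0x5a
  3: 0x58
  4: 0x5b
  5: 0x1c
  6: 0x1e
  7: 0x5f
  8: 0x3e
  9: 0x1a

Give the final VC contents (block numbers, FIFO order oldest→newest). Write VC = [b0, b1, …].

VC = [7, 11]

  [0] addr=0x5e blk=11 s=1: MISS | VC []
  [1] addr=0x5c blk=11 s=1: L1-HIT | VC []
  [2] addr=0x5a blk=11 s=1: L1-HIT | VC []
  [3] addr=0x58 blk=11 s=1: L1-HIT | VC []
  [4] addr=0x5b blk=11 s=1: L1-HIT | VC []
  [5] addr=0x1c blk=3 s=1: MISS | VC [11]
  [6] addr=0x1e blk=3 s=1: L1-HIT | VC [11]
  [7] addr=0x5f blk=11 s=1: VC-HIT | VC [3]
  [8] addr=0x3e blk=7 s=1: MISS | VC [3, 11]
  [9] addr=0x1a blk=3 s=1: VC-HIT | VC [7, 11]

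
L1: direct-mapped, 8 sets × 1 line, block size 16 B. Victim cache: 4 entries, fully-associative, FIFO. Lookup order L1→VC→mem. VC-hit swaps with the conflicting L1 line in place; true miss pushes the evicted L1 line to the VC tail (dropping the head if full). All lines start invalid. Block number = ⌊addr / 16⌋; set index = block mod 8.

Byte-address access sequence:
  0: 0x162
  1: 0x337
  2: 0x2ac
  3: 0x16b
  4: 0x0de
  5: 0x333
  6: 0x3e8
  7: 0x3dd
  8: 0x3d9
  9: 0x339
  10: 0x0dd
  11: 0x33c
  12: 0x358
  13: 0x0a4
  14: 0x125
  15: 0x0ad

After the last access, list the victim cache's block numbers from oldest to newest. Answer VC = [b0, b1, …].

  [0] addr=0x162 blk=22 s=6: MISS | VC []
  [1] addr=0x337 blk=51 s=3: MISS | VC []
  [2] addr=0x2ac blk=42 s=2: MISS | VC []
  [3] addr=0x16b blk=22 s=6: L1-HIT | VC []
  [4] addr=0xde blk=13 s=5: MISS | VC []
  [5] addr=0x333 blk=51 s=3: L1-HIT | VC []
  [6] addr=0x3e8 blk=62 s=6: MISS | VC [22]
  [7] addr=0x3dd blk=61 s=5: MISS | VC [22, 13]
  [8] addr=0x3d9 blk=61 s=5: L1-HIT | VC [22, 13]
  [9] addr=0x339 blk=51 s=3: L1-HIT | VC [22, 13]
  [10] addr=0xdd blk=13 s=5: VC-HIT | VC [22, 61]
  [11] addr=0x33c blk=51 s=3: L1-HIT | VC [22, 61]
  [12] addr=0x358 blk=53 s=5: MISS | VC [22, 61, 13]
  [13] addr=0xa4 blk=10 s=2: MISS | VC [22, 61, 13, 42]
  [14] addr=0x125 blk=18 s=2: MISS | VC [61, 13, 42, 10]
  [15] addr=0xad blk=10 s=2: VC-HIT | VC [61, 13, 42, 18]

VC = [61, 13, 42, 18]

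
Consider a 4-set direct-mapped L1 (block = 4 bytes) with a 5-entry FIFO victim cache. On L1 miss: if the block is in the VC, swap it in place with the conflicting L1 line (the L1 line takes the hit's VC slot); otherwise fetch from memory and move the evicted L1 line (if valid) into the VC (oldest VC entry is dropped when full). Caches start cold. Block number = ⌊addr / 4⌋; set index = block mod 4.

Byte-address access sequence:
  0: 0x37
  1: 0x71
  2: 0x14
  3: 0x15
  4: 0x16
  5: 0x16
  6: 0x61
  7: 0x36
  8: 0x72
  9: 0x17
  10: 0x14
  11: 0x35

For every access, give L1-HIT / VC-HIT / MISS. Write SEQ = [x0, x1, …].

0: 0x37 (blk 13, set 1) → MISS  vc=[]
1: 0x71 (blk 28, set 0) → MISS  vc=[]
2: 0x14 (blk 5, set 1) → MISS  vc=[13]
3: 0x15 (blk 5, set 1) → L1-HIT  vc=[13]
4: 0x16 (blk 5, set 1) → L1-HIT  vc=[13]
5: 0x16 (blk 5, set 1) → L1-HIT  vc=[13]
6: 0x61 (blk 24, set 0) → MISS  vc=[13, 28]
7: 0x36 (blk 13, set 1) → VC-HIT  vc=[5, 28]
8: 0x72 (blk 28, set 0) → VC-HIT  vc=[5, 24]
9: 0x17 (blk 5, set 1) → VC-HIT  vc=[13, 24]
10: 0x14 (blk 5, set 1) → L1-HIT  vc=[13, 24]
11: 0x35 (blk 13, set 1) → VC-HIT  vc=[5, 24]

SEQ = [MISS, MISS, MISS, L1-HIT, L1-HIT, L1-HIT, MISS, VC-HIT, VC-HIT, VC-HIT, L1-HIT, VC-HIT]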